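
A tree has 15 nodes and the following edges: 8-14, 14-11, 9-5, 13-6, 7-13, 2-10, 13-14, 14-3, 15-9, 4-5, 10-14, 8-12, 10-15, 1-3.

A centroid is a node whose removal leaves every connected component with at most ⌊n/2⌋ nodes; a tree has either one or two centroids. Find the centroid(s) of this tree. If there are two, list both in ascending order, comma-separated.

14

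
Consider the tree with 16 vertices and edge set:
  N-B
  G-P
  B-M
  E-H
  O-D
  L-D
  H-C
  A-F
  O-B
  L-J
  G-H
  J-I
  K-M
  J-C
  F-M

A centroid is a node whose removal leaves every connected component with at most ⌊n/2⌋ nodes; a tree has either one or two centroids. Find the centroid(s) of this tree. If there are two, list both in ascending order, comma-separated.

If L is removed the pieces have sizes 8, 7, all ≤ ⌊16/2⌋ = 8.
D is adjacent to L and is also a centroid (the largest component after removing it is likewise 8).

D, L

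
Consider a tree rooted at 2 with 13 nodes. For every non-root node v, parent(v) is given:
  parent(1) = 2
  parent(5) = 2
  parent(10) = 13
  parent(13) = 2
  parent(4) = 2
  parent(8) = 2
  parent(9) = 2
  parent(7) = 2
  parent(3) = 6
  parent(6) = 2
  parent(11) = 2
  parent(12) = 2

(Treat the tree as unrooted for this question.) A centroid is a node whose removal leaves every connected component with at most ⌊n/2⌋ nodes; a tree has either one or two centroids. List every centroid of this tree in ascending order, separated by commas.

Removing 2 splits the tree into components of sizes 2, 2, 1, 1, 1, 1, 1, 1, 1, 1; the largest is 2 ≤ ⌊13/2⌋ = 6.
No neighbour of 2 does as well, so 2 is the unique centroid.

2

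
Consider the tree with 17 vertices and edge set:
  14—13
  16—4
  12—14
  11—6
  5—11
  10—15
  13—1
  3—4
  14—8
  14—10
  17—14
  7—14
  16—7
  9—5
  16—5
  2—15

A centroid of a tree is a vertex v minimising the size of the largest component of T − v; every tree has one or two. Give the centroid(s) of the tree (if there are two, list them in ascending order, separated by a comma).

14

If 14 is removed the pieces have sizes 8, 3, 2, 1, 1, 1, all ≤ ⌊17/2⌋ = 8.
No neighbour of 14 does as well, so 14 is the unique centroid.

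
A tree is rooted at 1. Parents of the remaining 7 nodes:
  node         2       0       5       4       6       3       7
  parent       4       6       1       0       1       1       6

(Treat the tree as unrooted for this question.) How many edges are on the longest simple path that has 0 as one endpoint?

3

The node farthest from 0 is 5 (3 also at distance 3), via 0-6-1-5 — 3 edges.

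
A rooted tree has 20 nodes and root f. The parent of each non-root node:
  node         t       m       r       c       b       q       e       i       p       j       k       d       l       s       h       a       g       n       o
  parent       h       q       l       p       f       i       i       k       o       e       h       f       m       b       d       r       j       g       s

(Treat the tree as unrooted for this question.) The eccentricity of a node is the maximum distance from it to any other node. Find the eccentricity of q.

10

A farthest node from q is c.
The path q – i – k – h – d – f – b – s – o – p – c has 10 edges.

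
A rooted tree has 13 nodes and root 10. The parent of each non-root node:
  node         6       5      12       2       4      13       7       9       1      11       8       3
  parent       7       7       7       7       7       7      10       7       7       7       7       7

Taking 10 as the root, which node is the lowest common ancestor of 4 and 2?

7

Path 4→root: 4 7 10; path 2→root: 2 7 10.
First common node: 7.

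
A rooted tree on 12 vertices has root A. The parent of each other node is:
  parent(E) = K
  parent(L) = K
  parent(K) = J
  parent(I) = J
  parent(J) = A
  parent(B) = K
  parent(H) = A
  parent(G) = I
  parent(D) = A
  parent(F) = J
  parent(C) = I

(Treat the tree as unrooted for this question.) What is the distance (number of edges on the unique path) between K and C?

3

Walking from K: K–J–I–C. Length 3.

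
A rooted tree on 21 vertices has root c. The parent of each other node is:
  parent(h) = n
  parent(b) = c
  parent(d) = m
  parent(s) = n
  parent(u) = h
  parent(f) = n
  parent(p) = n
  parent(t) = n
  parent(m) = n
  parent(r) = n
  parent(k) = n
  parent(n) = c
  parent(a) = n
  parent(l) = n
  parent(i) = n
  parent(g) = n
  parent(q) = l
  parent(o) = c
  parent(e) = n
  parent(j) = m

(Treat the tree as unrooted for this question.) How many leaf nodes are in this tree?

16

Exactly 16 nodes have a single neighbour: a, b, d, e, f, g, i, j, k, o, p, q, r, s, t, u.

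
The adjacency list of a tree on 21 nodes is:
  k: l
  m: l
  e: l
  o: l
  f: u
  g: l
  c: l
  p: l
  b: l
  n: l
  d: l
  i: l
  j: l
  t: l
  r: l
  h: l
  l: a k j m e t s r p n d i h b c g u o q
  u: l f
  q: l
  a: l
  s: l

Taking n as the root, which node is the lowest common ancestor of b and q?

l

Path b→root: b l n; path q→root: q l n.
First common node: l.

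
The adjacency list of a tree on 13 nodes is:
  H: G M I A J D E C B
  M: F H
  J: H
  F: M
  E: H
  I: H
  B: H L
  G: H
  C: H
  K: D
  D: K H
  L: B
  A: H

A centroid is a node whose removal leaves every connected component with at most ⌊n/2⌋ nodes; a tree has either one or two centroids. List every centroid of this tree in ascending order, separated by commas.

H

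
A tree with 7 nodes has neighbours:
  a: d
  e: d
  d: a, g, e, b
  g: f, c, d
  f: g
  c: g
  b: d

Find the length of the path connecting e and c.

e - d - g - c: 3 edges.

3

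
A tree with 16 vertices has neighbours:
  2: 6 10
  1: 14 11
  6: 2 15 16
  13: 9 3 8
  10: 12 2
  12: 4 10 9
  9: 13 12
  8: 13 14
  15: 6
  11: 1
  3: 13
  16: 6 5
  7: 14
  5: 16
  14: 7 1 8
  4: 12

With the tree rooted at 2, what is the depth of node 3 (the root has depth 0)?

Path from 2 to 3: 2 – 10 – 12 – 9 – 13 – 3, which has 5 edges.

5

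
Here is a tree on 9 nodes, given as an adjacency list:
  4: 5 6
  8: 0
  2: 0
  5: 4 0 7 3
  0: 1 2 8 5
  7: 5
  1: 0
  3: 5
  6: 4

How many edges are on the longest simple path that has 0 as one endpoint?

Distances from 0 peak at 3, attained at 6.
0-5-4-6

3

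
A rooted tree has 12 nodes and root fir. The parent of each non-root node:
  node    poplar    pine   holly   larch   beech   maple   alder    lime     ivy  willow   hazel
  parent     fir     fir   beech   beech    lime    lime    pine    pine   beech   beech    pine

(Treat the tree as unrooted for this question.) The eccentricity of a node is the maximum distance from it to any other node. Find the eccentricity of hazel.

4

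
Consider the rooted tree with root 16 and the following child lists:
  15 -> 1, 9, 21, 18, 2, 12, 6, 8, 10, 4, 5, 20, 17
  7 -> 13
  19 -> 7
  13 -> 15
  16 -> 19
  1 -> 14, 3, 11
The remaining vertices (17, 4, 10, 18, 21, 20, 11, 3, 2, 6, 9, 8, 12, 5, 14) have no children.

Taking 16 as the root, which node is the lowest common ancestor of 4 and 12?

15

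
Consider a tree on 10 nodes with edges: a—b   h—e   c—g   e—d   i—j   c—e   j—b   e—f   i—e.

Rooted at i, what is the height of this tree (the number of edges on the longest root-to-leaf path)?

The longest root-to-leaf path is i – e – c – g (3 edges).

3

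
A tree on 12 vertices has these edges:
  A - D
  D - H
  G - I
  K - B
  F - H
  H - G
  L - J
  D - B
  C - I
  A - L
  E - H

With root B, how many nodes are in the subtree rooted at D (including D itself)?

10

Descendants of D (including itself): D, A, H, L, G, E, F, J, I, C. That's 10.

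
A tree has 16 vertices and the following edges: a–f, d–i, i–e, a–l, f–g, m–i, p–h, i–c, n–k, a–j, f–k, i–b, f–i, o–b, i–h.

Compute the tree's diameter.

A longest path is n – k – f – i – h – p, with 5 edges.

5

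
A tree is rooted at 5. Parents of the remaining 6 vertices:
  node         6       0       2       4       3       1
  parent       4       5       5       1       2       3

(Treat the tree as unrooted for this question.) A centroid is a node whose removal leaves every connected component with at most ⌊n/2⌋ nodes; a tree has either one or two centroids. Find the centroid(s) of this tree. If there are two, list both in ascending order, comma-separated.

3

Delete 3: the remaining components have sizes 3, 3. Max 3 ≤ 3, so 3 is a centroid.
No neighbour of 3 does as well, so 3 is the unique centroid.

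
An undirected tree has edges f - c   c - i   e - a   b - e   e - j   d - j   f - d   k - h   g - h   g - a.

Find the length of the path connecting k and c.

k – h – g – a – e – j – d – f – c: 8 edges.

8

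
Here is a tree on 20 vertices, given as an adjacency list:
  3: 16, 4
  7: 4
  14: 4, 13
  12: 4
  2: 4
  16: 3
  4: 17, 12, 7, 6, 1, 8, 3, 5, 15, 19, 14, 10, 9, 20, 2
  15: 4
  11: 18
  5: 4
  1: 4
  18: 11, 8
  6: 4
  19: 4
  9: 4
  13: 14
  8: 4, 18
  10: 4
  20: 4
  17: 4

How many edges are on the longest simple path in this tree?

BFS from 11 reaches 13 last, at distance 5; BFS from 13 confirms no node is farther.
Path: 11–18–8–4–14–13.

5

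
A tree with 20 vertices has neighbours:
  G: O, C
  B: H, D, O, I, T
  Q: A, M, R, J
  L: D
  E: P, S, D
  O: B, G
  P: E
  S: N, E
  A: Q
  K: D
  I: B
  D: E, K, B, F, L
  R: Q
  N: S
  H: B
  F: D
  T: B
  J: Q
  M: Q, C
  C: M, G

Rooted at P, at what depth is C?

Path from P to C: P – E – D – B – O – G – C, which has 6 edges.

6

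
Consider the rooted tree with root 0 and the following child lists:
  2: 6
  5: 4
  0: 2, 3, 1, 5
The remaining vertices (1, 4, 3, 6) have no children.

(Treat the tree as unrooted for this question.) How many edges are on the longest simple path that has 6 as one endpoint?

The node farthest from 6 is 4, via 6–2–0–5–4 — 4 edges.

4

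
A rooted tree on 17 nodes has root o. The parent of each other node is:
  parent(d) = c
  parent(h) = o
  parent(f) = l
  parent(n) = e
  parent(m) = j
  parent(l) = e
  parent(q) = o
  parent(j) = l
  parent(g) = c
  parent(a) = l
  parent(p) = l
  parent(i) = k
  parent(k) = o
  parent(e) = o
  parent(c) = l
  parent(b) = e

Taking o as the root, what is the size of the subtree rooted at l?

9

l's subtree: {l, c, p, a, j, f, d, g, m}, size 9.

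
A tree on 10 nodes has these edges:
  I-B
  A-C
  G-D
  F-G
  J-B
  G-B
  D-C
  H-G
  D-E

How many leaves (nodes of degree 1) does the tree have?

6

Degree-1 nodes: A, E, F, H, I, J — 6 of them.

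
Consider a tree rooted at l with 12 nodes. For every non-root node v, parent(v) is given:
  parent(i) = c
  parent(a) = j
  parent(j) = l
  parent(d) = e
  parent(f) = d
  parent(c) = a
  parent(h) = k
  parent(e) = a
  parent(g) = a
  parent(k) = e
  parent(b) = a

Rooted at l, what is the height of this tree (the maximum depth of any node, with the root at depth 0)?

5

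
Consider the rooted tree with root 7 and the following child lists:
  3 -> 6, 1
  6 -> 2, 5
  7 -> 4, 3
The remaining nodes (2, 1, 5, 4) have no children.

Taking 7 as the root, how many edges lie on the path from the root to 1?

2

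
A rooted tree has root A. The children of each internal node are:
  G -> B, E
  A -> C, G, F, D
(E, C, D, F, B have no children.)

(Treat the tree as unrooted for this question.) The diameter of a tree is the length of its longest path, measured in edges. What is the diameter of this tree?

3

A longest path is E–G–A–D, with 3 edges.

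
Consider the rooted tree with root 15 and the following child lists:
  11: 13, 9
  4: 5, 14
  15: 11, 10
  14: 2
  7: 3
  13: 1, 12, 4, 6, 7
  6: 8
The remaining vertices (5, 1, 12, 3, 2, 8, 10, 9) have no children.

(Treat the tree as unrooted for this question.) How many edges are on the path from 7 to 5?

Walking from 7: 7–13–4–5. Length 3.

3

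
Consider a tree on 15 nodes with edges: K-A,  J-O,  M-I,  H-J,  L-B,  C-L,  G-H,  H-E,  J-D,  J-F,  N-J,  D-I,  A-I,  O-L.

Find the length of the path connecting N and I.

Walking from N: N - J - D - I. Length 3.

3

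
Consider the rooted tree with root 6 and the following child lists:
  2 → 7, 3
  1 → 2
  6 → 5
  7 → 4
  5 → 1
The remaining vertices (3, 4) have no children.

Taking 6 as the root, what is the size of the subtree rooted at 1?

1's subtree: {1, 2, 3, 7, 4}, size 5.

5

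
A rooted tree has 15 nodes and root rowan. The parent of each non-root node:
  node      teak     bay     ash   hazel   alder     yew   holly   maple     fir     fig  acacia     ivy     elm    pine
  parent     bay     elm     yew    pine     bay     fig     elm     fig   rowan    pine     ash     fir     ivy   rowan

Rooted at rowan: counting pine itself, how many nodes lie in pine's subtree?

Descendants of pine (including itself): pine, fig, hazel, yew, maple, ash, acacia. That's 7.

7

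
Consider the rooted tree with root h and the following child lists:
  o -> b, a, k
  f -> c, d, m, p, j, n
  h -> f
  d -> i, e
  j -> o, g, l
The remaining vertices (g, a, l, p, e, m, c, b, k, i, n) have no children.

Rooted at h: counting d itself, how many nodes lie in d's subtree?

3

Descendants of d (including itself): d, i, e. That's 3.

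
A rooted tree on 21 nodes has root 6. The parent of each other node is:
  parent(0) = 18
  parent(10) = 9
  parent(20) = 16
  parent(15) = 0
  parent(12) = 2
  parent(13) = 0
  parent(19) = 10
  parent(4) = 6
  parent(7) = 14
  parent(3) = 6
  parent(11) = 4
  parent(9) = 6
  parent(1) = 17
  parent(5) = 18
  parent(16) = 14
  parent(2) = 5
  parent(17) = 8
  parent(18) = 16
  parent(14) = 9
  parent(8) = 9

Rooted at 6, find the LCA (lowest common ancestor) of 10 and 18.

9

Path 10→root: 10 9 6; path 18→root: 18 16 14 9 6.
First common node: 9.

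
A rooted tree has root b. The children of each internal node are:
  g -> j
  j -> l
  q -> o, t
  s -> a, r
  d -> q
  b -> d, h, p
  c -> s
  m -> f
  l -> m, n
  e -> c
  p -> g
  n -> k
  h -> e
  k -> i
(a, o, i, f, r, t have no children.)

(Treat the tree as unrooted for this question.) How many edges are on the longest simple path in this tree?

A longest path is r – s – c – e – h – b – p – g – j – l – n – k – i, with 12 edges.

12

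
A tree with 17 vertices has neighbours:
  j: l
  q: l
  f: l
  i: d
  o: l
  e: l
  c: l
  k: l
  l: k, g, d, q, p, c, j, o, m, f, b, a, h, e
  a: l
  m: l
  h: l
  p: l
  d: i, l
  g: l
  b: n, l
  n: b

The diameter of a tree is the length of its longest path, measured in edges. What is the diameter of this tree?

4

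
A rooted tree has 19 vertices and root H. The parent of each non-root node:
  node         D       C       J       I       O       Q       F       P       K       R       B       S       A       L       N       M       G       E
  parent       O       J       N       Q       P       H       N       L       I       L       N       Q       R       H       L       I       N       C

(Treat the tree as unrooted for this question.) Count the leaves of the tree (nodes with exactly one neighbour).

Degree-1 nodes: A, B, D, E, F, G, K, M, S — 9 of them.

9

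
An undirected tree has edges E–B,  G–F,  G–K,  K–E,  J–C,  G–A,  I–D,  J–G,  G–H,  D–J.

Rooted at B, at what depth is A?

Climbing from A to the root: A–G–K–E–B. That's 4 steps.

4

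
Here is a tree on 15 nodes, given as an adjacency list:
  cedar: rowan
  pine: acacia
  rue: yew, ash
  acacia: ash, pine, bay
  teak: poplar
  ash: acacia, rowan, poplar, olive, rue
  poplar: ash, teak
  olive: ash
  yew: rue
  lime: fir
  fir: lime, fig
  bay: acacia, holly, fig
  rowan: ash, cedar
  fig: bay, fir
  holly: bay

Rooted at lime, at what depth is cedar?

Path from lime to cedar: lime → fir → fig → bay → acacia → ash → rowan → cedar, which has 7 edges.

7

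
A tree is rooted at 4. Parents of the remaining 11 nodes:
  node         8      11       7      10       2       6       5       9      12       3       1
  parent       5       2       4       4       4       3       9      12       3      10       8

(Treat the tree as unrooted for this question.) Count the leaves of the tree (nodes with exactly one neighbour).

Degree-1 nodes: 1, 6, 7, 11 — 4 of them.

4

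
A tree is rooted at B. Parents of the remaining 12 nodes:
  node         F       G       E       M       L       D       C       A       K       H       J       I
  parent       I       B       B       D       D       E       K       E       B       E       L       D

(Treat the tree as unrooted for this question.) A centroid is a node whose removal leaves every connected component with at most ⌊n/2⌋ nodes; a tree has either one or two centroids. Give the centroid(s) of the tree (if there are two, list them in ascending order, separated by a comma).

Delete E: the remaining components have sizes 6, 4, 1, 1. Max 6 ≤ 6, so E is a centroid.
No neighbour of E does as well, so E is the unique centroid.

E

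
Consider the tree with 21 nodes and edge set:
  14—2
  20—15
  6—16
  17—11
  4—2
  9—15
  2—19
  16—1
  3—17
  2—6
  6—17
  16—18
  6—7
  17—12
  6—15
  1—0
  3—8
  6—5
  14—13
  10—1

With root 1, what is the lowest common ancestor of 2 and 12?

Path 2→root: 2 6 16 1; path 12→root: 12 17 6 16 1.
First common node: 6.

6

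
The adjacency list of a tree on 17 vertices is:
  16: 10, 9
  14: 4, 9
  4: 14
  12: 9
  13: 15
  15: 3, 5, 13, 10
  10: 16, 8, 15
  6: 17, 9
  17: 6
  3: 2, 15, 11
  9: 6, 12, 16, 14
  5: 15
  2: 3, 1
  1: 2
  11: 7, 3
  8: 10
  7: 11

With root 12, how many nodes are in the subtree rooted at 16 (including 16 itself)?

16's subtree: {16, 10, 15, 8, 5, 3, 13, 2, 11, 1, 7}, size 11.

11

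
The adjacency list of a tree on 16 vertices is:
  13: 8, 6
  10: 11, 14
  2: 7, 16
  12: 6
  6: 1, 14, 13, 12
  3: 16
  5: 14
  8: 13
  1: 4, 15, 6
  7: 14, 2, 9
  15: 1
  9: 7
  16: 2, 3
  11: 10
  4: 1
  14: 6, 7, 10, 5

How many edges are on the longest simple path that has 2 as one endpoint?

Distances from 2 peak at 5, attained at 15 (4, 8 also at distance 5).
2–7–14–6–1–15

5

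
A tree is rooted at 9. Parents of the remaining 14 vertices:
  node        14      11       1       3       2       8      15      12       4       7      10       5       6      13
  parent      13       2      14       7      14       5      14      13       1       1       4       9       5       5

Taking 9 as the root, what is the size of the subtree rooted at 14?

9

Descendants of 14 (including itself): 14, 1, 2, 15, 7, 4, 11, 3, 10. That's 9.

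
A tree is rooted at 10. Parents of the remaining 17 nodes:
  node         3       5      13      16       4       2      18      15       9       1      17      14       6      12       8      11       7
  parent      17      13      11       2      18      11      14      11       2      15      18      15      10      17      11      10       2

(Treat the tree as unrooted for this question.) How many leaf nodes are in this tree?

The leaves are 1, 3, 4, 5, 6, 7, 8, 9, 12, 16.
That is 10 leaves.

10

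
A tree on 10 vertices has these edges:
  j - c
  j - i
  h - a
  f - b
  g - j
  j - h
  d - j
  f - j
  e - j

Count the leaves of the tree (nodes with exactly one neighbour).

Exactly 7 nodes have a single neighbour: a, b, c, d, e, g, i.

7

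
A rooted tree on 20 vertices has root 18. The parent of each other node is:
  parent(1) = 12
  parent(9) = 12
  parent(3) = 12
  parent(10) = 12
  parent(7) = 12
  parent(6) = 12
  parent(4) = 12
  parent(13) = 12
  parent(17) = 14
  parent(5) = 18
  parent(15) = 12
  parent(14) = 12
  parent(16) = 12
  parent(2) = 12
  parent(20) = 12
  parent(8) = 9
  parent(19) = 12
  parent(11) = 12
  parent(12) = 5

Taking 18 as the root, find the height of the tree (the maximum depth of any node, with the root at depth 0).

A deepest node is 17, reached by 18–5–12–14–17.
That path has 4 edges, so the height is 4.

4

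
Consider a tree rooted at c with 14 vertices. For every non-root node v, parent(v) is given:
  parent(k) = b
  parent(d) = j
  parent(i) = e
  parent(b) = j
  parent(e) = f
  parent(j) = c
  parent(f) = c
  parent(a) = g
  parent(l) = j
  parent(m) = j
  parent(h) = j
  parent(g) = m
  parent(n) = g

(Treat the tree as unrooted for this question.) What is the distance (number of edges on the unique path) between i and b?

The path is i–e–f–c–j–b, which has 5 edges.

5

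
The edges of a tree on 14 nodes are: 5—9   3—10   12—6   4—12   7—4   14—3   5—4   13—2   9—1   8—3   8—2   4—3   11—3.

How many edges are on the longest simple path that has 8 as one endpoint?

5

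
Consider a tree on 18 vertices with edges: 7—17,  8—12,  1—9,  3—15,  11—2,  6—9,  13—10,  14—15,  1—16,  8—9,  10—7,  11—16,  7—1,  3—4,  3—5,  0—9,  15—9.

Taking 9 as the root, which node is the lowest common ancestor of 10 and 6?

10's ancestor chain is 10, 7, 1, 9 and 6's is 6, 9; they first meet at 9.

9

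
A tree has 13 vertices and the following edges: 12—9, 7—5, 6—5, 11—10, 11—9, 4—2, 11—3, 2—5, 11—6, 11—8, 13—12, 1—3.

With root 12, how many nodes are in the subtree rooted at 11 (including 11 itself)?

The subtree rooted at 11 contains: 11, 6, 3, 10, 8, 5, 1, 2, 7, 4 — 10 nodes.

10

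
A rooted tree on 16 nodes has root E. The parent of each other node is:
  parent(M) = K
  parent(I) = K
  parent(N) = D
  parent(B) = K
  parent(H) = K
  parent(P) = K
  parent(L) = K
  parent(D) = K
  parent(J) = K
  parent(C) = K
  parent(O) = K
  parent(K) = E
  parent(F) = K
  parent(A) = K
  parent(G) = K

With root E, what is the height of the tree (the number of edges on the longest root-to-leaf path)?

3

A deepest node is N, reached by E → K → D → N.
That path has 3 edges, so the height is 3.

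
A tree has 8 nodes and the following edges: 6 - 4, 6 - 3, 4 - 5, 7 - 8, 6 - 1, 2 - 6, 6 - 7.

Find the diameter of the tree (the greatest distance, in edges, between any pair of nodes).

A longest path is 5 – 4 – 6 – 7 – 8, with 4 edges.

4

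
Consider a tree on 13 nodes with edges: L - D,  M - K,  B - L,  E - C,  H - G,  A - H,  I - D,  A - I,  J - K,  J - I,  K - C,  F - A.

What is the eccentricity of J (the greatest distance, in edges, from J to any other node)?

Distances from J peak at 4, attained at G (B also at distance 4).
J–I–A–H–G

4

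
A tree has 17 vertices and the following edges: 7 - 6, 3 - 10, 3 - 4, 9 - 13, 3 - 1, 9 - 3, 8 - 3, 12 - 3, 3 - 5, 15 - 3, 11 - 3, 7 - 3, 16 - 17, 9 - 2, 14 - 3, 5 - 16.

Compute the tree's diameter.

5

Starting from 17, a farthest node is 13 at distance 5.
One longest path: 17 – 16 – 5 – 3 – 9 – 13.
So the diameter is 5.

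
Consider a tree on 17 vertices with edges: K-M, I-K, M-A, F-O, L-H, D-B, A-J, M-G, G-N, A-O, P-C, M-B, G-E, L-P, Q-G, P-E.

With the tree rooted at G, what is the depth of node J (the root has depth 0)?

Climbing from J to the root: J → A → M → G. That's 3 steps.

3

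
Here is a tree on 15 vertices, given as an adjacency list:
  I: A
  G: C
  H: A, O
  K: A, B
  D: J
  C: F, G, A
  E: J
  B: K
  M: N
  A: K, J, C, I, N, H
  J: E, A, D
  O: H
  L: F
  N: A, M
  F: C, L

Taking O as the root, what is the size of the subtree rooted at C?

4

The subtree rooted at C contains: C, G, F, L — 4 nodes.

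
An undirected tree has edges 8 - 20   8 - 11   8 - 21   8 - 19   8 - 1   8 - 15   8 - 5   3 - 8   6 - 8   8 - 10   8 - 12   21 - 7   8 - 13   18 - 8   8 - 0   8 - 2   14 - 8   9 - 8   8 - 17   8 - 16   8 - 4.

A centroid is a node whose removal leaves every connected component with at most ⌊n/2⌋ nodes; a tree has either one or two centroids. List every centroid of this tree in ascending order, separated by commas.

8

Delete 8: the remaining components have sizes 2, 1, 1, 1, 1, 1, 1, 1, 1, 1, 1, 1, 1, 1, 1, 1, 1, 1, 1, 1. Max 2 ≤ 11, so 8 is a centroid.
Every other node leaves some component of size > 11, so the centroid is unique.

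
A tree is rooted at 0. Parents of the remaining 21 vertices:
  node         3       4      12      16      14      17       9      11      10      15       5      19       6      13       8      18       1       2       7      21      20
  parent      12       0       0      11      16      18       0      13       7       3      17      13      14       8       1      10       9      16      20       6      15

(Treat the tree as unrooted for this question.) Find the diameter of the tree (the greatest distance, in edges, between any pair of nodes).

Starting from 21, a farthest node is 5 at distance 18.
One longest path: 21 – 6 – 14 – 16 – 11 – 13 – 8 – 1 – 9 – 0 – 12 – 3 – 15 – 20 – 7 – 10 – 18 – 17 – 5.
So the diameter is 18.

18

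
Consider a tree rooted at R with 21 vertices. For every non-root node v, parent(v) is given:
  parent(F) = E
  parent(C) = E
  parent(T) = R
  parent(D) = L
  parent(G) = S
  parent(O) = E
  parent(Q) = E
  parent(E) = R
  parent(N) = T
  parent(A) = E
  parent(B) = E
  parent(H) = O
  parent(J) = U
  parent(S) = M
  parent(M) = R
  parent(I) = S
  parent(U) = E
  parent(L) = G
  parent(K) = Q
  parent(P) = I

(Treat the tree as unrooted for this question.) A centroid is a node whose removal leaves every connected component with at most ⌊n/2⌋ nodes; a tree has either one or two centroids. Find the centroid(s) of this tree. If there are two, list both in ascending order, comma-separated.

E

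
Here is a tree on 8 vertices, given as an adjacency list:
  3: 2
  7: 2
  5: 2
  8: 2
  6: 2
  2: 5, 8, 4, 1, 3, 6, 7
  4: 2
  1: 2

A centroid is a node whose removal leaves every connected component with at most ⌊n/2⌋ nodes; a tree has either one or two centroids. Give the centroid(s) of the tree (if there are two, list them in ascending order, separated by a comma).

Removing 2 splits the tree into components of sizes 1, 1, 1, 1, 1, 1, 1; the largest is 1 ≤ ⌊8/2⌋ = 4.
Every other node leaves some component of size > 4, so the centroid is unique.

2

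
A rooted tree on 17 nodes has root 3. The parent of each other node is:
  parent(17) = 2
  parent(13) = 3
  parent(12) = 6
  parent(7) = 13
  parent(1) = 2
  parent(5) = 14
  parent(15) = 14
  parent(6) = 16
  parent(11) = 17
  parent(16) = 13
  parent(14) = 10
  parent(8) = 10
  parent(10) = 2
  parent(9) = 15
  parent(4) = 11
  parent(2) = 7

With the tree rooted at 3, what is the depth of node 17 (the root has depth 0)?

4

Climbing from 17 to the root: 17 – 2 – 7 – 13 – 3. That's 4 steps.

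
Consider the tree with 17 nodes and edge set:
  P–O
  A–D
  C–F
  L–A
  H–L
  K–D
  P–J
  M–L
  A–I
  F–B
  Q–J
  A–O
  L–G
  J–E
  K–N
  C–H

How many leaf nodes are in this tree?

Exactly 7 nodes have a single neighbour: B, E, G, I, M, N, Q.

7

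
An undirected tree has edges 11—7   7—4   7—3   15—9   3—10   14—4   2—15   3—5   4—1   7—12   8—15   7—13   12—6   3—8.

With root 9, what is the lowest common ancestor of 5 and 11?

Ancestors of 5 (toward the root): 5, 3, 8, 15, 9.
Ancestors of 11: 11, 7, 3, 8, 15, 9.
The deepest node appearing in both lists is 3.

3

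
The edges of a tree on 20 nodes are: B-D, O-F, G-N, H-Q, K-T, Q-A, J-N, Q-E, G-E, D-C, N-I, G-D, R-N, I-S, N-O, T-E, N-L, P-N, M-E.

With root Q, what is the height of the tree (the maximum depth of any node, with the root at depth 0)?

The longest root-to-leaf path is Q–E–G–N–O–F (5 edges).

5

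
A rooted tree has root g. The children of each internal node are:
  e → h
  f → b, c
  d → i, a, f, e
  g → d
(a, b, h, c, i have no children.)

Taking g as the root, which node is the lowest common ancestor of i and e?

Ancestors of i (toward the root): i, d, g.
Ancestors of e: e, d, g.
The deepest node appearing in both lists is d.

d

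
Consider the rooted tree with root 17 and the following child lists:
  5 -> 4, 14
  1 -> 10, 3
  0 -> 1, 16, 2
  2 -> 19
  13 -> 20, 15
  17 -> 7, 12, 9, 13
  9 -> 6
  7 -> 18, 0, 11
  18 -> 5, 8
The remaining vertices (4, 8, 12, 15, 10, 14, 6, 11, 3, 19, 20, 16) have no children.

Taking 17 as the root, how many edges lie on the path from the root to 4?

17 → 7 → 18 → 5 → 4 — 4 edges.

4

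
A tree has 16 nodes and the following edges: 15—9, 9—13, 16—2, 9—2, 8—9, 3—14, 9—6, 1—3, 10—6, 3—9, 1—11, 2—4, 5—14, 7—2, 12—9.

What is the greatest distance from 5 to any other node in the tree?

The node farthest from 5 is 10 (16, 4, 7 also at distance 5), via 5–14–3–9–6–10 — 5 edges.

5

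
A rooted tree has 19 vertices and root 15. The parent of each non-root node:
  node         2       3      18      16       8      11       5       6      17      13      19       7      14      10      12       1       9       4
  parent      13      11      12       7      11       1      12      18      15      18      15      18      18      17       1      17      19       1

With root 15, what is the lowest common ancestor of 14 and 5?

Path 14→root: 14 18 12 1 17 15; path 5→root: 5 12 1 17 15.
First common node: 12.

12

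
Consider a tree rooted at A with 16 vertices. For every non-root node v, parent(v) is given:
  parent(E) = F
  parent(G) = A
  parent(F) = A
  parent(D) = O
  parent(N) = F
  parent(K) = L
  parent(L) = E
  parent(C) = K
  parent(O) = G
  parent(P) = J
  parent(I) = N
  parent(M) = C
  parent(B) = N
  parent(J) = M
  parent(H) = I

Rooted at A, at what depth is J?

7

A – F – E – L – K – C – M – J — 7 edges.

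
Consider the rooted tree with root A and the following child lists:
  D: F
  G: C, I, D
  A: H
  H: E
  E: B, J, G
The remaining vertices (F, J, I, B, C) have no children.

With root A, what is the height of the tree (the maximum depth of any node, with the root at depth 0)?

The longest root-to-leaf path is A – H – E – G – D – F (5 edges).

5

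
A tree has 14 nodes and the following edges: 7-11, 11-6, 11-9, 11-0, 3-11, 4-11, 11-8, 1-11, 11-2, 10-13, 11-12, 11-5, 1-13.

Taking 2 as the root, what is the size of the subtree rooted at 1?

3

The subtree rooted at 1 contains: 1, 13, 10 — 3 nodes.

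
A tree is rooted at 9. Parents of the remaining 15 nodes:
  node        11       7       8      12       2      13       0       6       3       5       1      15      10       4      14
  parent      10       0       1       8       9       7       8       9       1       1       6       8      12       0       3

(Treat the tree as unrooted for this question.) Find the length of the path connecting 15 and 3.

15 – 8 – 1 – 3: 3 edges.

3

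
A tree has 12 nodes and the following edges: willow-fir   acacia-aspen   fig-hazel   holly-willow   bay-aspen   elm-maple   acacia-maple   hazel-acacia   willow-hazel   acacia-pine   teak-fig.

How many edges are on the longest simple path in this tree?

BFS from elm reaches teak last, at distance 5; BFS from teak confirms no node is farther.
Path: elm-maple-acacia-hazel-fig-teak.

5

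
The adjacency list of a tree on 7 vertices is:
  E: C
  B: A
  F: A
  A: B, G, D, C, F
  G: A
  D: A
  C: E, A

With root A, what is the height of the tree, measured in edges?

2

E sits deepest: A – C – E — 2 edges from the root.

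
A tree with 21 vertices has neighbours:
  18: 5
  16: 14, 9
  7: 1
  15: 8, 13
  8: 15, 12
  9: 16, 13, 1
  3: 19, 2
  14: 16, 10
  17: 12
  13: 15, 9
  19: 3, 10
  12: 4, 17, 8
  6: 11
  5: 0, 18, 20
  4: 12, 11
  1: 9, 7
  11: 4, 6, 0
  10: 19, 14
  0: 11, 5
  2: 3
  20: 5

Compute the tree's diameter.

15

A longest path is 2–3–19–10–14–16–9–13–15–8–12–4–11–0–5–20, with 15 edges.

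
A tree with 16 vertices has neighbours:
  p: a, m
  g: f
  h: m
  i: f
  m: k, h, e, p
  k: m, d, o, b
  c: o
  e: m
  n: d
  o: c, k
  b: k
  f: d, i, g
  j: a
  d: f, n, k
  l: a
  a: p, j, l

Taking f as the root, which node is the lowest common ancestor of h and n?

d

h's ancestor chain is h, m, k, d, f and n's is n, d, f; they first meet at d.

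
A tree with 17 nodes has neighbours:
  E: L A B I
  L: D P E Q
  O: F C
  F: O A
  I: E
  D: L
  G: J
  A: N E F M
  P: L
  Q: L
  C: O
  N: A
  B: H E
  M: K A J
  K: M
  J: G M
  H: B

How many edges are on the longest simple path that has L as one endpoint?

5

Distances from L peak at 5, attained at C (G also at distance 5).
L-E-A-F-O-C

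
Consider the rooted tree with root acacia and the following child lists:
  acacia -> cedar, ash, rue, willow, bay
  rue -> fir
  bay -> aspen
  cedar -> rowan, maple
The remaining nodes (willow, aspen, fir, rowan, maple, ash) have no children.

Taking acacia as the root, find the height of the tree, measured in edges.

A deepest node is aspen, reached by acacia → bay → aspen.
That path has 2 edges, so the height is 2.

2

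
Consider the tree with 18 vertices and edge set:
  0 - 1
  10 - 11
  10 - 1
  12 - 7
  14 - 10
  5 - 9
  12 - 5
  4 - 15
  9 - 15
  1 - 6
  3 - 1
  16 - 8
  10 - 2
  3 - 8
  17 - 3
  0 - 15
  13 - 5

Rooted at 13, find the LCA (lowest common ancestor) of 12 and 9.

Path 12→root: 12 5 13; path 9→root: 9 5 13.
First common node: 5.

5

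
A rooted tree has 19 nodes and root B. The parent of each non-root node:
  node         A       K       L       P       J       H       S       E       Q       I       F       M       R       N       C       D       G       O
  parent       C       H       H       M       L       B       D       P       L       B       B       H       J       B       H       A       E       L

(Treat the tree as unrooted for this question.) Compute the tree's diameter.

8

Starting from S, a farthest node is G at distance 8.
One longest path: S – D – A – C – H – M – P – E – G.
So the diameter is 8.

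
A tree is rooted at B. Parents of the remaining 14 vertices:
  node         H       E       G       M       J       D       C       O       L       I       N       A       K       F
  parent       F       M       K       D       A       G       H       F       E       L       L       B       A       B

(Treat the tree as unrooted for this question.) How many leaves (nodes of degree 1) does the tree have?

5

Degree-1 nodes: C, I, J, N, O — 5 of them.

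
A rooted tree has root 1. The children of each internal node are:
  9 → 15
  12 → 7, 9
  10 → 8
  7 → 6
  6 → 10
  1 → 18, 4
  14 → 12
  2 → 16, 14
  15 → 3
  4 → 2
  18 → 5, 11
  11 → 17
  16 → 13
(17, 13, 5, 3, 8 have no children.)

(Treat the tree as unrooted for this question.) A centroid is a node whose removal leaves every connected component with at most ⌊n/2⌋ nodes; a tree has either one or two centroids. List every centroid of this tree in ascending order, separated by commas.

If 2 is removed the pieces have sizes 9, 6, 2, all ≤ ⌊18/2⌋ = 9.
Its neighbour 14 also leaves a largest component of size 9, so both are centroids.

2, 14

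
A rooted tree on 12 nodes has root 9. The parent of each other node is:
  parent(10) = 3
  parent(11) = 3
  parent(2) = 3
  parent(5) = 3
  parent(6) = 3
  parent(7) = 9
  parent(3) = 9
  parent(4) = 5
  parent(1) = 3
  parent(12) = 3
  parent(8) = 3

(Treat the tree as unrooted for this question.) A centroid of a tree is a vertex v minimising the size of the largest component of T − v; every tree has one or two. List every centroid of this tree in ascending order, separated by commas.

Delete 3: the remaining components have sizes 2, 2, 1, 1, 1, 1, 1, 1, 1. Max 2 ≤ 6, so 3 is a centroid.
Every other node leaves some component of size > 6, so the centroid is unique.

3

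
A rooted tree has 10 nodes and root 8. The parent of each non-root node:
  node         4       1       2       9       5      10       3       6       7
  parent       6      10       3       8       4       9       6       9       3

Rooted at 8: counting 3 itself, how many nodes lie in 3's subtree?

3

3's subtree: {3, 2, 7}, size 3.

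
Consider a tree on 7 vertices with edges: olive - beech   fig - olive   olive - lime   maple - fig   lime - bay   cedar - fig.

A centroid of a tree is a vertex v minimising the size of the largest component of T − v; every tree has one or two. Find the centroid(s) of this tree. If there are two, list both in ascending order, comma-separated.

Delete olive: the remaining components have sizes 3, 2, 1. Max 3 ≤ 3, so olive is a centroid.
No neighbour of olive does as well, so olive is the unique centroid.

olive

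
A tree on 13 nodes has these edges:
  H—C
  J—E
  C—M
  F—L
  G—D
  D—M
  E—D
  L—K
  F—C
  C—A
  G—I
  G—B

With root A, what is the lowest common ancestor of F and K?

Path F→root: F C A; path K→root: K L F C A.
First common node: F.

F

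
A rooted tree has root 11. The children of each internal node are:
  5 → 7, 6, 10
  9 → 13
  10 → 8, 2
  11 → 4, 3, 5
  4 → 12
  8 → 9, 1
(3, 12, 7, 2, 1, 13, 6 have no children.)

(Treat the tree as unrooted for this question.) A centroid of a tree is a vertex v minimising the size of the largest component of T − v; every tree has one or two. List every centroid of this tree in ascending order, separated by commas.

5

Removing 5 splits the tree into components of sizes 6, 4, 1, 1; the largest is 6 ≤ ⌊13/2⌋ = 6.
Every other node leaves some component of size > 6, so the centroid is unique.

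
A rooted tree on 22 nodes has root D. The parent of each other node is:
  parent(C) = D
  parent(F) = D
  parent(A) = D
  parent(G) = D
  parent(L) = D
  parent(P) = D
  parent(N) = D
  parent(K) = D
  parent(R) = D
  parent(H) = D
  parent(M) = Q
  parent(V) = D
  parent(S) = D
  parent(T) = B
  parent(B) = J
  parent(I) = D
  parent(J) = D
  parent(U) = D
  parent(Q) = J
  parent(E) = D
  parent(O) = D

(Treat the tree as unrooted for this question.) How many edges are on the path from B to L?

3

The path is B–J–D–L, which has 3 edges.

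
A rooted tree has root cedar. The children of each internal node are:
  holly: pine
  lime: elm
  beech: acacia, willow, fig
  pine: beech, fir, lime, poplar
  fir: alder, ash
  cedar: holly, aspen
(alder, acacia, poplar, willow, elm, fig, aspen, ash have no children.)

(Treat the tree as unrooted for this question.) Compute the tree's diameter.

A longest path is aspen - cedar - holly - pine - lime - elm, with 5 edges.

5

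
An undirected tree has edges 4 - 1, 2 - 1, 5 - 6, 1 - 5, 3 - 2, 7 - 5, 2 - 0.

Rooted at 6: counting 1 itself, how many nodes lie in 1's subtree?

Descendants of 1 (including itself): 1, 2, 4, 0, 3. That's 5.

5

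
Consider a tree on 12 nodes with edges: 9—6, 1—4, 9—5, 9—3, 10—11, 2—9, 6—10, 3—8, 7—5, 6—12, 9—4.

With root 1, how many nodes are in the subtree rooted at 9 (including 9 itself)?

10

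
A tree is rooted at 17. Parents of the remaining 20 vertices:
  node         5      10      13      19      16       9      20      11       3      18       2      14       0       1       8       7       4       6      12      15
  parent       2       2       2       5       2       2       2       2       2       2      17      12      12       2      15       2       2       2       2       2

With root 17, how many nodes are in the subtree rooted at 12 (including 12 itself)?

Descendants of 12 (including itself): 12, 14, 0. That's 3.

3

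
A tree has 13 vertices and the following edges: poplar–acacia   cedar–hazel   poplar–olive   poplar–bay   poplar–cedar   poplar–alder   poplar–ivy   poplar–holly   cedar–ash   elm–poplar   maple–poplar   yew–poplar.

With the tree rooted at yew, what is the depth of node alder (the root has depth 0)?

Path from yew to alder: yew → poplar → alder, which has 2 edges.

2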